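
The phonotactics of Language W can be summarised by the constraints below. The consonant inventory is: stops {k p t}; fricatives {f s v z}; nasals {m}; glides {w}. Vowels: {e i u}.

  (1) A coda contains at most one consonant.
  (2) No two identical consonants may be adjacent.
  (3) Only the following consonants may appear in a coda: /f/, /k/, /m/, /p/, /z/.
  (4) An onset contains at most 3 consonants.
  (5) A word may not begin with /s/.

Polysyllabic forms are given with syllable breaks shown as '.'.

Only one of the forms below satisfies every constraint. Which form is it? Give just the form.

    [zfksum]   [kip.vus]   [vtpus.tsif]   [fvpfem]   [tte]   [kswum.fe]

[zfksum] — violates constraint 4: syllable 1 onset /zfks/ has 4 consonants (> 3) → phonotactically illegal
[kip.vus] — violates constraint 3: syllable 2 coda contains /s/, which is not a licensed coda consonant → phonotactically illegal
[vtpus.tsif] — violates constraint 3: syllable 1 coda contains /s/, which is not a licensed coda consonant → phonotactically illegal
[fvpfem] — violates constraint 4: syllable 1 onset /fvpf/ has 4 consonants (> 3) → phonotactically illegal
[tte] — violates constraint 2: adjacent identical consonants /tt/ → phonotactically illegal
[kswum.fe] — σ1 onset /ksw/ (3C), coda /m/ ok; σ2 onset /f/, coda /∅/ ok → phonotactically legal

[kswum.fe]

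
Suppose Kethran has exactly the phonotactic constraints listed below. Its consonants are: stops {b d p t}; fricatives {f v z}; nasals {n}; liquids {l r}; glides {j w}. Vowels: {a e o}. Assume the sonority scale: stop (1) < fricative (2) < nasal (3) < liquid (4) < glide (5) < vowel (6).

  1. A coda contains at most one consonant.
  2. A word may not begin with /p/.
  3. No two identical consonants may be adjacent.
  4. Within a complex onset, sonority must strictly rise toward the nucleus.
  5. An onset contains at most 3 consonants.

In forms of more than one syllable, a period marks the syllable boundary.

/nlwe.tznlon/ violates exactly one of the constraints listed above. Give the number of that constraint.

5

/nlwe.tznlon/: syllable 2 onset /tznl/ has 4 consonants (> 3).
This is a violation of constraint 5: "An onset contains at most 3 consonants."
The remaining constraints (1, 2, 3, 4) are satisfied.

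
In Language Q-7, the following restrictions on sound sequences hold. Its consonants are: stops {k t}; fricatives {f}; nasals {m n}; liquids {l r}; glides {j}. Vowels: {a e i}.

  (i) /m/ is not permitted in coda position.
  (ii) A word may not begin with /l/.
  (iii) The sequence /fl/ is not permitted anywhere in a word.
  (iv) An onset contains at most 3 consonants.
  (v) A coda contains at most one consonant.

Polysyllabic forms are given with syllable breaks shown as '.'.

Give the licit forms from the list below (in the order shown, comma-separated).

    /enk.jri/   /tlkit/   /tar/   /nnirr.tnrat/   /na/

/enk.jri/ — violates constraint (v): syllable 1 coda /nk/ has 2 consonants (> 1) → illicit
/tlkit/ — σ1 onset /tlk/ (3C), coda /t/ ok → licit
/tar/ — σ1 onset /t/, coda /r/ ok → licit
/nnirr.tnrat/ — violates constraint (v): syllable 1 coda /rr/ has 2 consonants (> 1) → illicit
/na/ — σ1 onset /n/, coda /∅/ ok → licit

/tlkit/, /tar/, /na/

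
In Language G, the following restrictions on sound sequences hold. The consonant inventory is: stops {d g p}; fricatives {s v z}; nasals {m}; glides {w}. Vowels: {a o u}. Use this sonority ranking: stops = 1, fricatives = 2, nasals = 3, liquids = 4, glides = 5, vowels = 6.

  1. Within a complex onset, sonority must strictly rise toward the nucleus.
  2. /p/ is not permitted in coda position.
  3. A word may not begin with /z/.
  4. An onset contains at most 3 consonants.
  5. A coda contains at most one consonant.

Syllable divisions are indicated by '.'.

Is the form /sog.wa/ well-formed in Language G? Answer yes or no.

/sog.wa/ — σ1 onset /s/, coda /g/ ok; σ2 onset /w/, coda /∅/ ok → well-formed

yes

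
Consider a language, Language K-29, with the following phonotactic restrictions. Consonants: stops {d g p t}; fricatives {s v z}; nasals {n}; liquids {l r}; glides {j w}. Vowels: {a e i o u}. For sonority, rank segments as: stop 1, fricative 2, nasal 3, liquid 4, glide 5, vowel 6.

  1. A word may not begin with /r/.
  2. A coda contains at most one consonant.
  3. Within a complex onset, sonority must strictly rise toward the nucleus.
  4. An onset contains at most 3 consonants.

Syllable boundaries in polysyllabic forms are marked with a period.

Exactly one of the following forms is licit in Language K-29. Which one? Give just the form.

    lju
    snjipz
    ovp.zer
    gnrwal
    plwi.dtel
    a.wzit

lju — σ1 onset /lj/ (4→5 rises), coda /∅/ ok → licit
snjipz — violates constraint 2: syllable 1 coda /pz/ has 2 consonants (> 1) → illicit
ovp.zer — violates constraint 2: syllable 1 coda /vp/ has 2 consonants (> 1) → illicit
gnrwal — violates constraint 4: syllable 1 onset /gnrw/ has 4 consonants (> 3) → illicit
plwi.dtel — violates constraint 3: syllable 2 onset /dt/: /d/ (stop, 1) → /t/ (stop, 1) does not rise → illicit
a.wzit — violates constraint 3: syllable 2 onset /wz/: /w/ (glide, 5) → /z/ (fricative, 2) does not rise → illicit

lju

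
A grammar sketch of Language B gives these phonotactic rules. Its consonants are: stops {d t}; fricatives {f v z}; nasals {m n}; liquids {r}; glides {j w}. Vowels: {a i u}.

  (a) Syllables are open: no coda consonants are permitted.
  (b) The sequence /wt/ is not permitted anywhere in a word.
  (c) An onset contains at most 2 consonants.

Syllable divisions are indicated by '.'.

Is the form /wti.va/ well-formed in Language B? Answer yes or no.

no

/wti.va/ — violates constraint (b): contains banned sequence /wt/ → ill-formed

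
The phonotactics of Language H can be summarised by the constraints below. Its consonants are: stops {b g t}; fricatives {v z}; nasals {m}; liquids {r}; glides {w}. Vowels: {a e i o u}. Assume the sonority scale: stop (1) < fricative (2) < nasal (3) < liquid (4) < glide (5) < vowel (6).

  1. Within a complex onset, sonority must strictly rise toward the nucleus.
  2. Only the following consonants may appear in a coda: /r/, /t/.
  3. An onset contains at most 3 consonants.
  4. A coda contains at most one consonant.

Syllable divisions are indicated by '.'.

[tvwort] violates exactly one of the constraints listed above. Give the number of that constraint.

[tvwort]: syllable 1 coda /rt/ has 2 consonants (> 1).
This is a violation of constraint 4: "A coda contains at most one consonant."
The remaining constraints (1, 2, 3) are satisfied.

4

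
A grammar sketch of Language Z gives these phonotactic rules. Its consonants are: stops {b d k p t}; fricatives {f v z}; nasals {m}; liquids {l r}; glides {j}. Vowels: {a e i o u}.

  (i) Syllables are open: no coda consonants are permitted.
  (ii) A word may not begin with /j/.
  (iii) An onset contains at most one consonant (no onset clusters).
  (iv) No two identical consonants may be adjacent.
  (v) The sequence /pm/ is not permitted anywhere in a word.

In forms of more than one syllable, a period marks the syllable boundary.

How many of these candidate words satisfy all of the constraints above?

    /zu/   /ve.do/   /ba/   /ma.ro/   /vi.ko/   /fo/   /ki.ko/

/zu/ — σ1 onset /z/, coda /∅/ ok → well-formed
/ve.do/ — σ1 onset /v/, coda /∅/ ok; σ2 onset /d/, coda /∅/ ok → well-formed
/ba/ — σ1 onset /b/, coda /∅/ ok → well-formed
/ma.ro/ — σ1 onset /m/, coda /∅/ ok; σ2 onset /r/, coda /∅/ ok → well-formed
/vi.ko/ — σ1 onset /v/, coda /∅/ ok; σ2 onset /k/, coda /∅/ ok → well-formed
/fo/ — σ1 onset /f/, coda /∅/ ok → well-formed
/ki.ko/ — σ1 onset /k/, coda /∅/ ok; σ2 onset /k/, coda /∅/ ok → well-formed
Well-formed: /zu/, /ve.do/, /ba/, /ma.ro/, /vi.ko/, /fo/, /ki.ko/ → 7.

7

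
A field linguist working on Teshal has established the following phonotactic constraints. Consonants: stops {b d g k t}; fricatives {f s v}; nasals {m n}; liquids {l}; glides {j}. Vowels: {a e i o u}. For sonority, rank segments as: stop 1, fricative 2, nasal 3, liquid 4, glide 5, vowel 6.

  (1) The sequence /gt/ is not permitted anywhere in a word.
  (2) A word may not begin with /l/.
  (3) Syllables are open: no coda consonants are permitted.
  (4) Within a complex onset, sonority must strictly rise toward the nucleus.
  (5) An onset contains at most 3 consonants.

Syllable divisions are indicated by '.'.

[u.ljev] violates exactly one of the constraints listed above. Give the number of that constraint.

3

[u.ljev]: syllable 2 coda /v/ has 1 consonant (> 0).
This is a violation of constraint 3: "Syllables are open: no coda consonants are permitted."
The remaining constraints (1, 2, 4, 5) are satisfied.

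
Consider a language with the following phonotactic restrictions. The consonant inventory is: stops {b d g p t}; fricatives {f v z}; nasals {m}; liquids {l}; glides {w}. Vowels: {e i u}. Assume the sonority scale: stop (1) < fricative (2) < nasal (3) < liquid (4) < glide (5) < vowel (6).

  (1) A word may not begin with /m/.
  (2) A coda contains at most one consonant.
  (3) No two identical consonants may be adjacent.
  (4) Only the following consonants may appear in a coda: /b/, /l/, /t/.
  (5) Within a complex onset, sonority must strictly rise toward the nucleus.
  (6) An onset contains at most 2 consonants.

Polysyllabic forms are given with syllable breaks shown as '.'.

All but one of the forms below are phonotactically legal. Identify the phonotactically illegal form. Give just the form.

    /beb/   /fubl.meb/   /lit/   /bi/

/beb/ — σ1 onset /b/, coda /b/ ok → phonotactically legal
/fubl.meb/ — violates constraint 2: syllable 1 coda /bl/ has 2 consonants (> 1) → phonotactically illegal
/lit/ — σ1 onset /l/, coda /t/ ok → phonotactically legal
/bi/ — σ1 onset /b/, coda /∅/ ok → phonotactically legal

/fubl.meb/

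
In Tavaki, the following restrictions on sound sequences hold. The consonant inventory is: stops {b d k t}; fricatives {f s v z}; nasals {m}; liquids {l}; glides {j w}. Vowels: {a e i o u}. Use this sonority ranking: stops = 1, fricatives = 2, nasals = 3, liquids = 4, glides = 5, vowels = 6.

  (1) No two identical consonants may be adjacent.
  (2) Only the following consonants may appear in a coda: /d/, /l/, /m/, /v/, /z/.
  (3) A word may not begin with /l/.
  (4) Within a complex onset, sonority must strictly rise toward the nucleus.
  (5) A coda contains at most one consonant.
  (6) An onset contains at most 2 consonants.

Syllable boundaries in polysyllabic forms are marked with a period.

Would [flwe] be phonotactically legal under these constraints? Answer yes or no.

no

[flwe] — violates constraint 6: syllable 1 onset /flw/ has 3 consonants (> 2) → phonotactically illegal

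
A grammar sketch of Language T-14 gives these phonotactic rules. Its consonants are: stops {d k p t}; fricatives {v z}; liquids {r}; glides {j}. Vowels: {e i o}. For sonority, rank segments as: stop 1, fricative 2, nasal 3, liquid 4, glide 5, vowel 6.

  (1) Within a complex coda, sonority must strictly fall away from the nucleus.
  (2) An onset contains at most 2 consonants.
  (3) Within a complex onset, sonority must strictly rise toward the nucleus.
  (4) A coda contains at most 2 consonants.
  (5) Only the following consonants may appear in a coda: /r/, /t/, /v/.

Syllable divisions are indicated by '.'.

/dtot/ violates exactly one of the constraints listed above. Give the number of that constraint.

/dtot/: syllable 1 onset /dt/: /d/ (stop, 1) → /t/ (stop, 1) does not rise.
This is a violation of constraint 3: "Within a complex onset, sonority must strictly rise toward the nucleus."
The remaining constraints (1, 2, 4, 5) are satisfied.

3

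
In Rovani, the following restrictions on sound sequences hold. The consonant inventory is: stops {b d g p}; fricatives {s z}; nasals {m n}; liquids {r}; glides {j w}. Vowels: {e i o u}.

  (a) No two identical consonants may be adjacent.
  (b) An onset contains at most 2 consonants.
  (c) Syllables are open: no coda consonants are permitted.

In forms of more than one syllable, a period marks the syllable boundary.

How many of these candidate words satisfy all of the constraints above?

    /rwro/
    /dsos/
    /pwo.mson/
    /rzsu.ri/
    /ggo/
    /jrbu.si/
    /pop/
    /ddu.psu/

0

/rwro/ — violates constraint (b): syllable 1 onset /rwr/ has 3 consonants (> 2) → illicit
/dsos/ — violates constraint (c): syllable 1 coda /s/ has 1 consonant (> 0) → illicit
/pwo.mson/ — violates constraint (c): syllable 2 coda /n/ has 1 consonant (> 0) → illicit
/rzsu.ri/ — violates constraint (b): syllable 1 onset /rzs/ has 3 consonants (> 2) → illicit
/ggo/ — violates constraint (a): adjacent identical consonants /gg/ → illicit
/jrbu.si/ — violates constraint (b): syllable 1 onset /jrb/ has 3 consonants (> 2) → illicit
/pop/ — violates constraint (c): syllable 1 coda /p/ has 1 consonant (> 0) → illicit
/ddu.psu/ — violates constraint (a): adjacent identical consonants /dd/ → illicit
No form is licit → 0.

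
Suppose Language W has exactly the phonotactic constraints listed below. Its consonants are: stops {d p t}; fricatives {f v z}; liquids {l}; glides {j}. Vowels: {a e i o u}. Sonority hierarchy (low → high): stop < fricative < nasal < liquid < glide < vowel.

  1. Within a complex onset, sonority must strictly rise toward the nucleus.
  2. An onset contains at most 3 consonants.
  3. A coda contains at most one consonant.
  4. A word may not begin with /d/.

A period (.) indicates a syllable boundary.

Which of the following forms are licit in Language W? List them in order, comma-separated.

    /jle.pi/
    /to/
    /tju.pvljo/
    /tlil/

/jle.pi/ — violates constraint 1: syllable 1 onset /jl/: /j/ (glide, 5) → /l/ (liquid, 4) does not rise → illicit
/to/ — σ1 onset /t/, coda /∅/ ok → licit
/tju.pvljo/ — violates constraint 2: syllable 2 onset /pvlj/ has 4 consonants (> 3) → illicit
/tlil/ — σ1 onset /tl/ (1→4 rises), coda /l/ ok → licit

/to/, /tlil/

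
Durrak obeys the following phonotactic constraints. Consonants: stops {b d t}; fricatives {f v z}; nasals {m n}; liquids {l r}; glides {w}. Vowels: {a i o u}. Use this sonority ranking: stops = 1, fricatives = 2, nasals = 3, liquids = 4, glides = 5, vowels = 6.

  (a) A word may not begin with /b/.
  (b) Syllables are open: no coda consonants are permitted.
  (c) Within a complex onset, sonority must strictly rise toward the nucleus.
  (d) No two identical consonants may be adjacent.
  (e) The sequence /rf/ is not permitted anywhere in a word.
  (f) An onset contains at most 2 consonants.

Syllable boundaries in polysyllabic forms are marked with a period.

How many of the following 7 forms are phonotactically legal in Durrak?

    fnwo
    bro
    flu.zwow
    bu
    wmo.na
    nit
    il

0

fnwo — violates constraint (f): syllable 1 onset /fnw/ has 3 consonants (> 2) → phonotactically illegal
bro — violates constraint (a): word begins with /b/ → phonotactically illegal
flu.zwow — violates constraint (b): syllable 2 coda /w/ has 1 consonant (> 0) → phonotactically illegal
bu — violates constraint (a): word begins with /b/ → phonotactically illegal
wmo.na — violates constraint (c): syllable 1 onset /wm/: /w/ (glide, 5) → /m/ (nasal, 3) does not rise → phonotactically illegal
nit — violates constraint (b): syllable 1 coda /t/ has 1 consonant (> 0) → phonotactically illegal
il — violates constraint (b): syllable 1 coda /l/ has 1 consonant (> 0) → phonotactically illegal
No form is phonotactically legal → 0.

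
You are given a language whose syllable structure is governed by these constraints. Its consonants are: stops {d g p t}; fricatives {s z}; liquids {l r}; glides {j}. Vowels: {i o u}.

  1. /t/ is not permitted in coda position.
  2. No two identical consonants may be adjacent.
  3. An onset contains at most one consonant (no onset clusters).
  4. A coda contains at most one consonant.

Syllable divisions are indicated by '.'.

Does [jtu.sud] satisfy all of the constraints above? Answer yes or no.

no

[jtu.sud] — violates constraint 3: syllable 1 onset /jt/ has 2 consonants (> 1) → illicit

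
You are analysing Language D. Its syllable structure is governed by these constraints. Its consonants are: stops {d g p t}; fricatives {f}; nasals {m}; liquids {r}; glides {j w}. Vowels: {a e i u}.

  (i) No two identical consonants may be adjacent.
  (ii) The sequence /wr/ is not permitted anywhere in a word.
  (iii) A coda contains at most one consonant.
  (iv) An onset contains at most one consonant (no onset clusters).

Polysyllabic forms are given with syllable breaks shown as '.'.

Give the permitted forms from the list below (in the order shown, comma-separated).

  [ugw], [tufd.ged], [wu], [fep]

[ugw] — violates constraint (iii): syllable 1 coda /gw/ has 2 consonants (> 1) → not permitted
[tufd.ged] — violates constraint (iii): syllable 1 coda /fd/ has 2 consonants (> 1) → not permitted
[wu] — σ1 onset /w/, coda /∅/ ok → permitted
[fep] — σ1 onset /f/, coda /p/ ok → permitted

[wu], [fep]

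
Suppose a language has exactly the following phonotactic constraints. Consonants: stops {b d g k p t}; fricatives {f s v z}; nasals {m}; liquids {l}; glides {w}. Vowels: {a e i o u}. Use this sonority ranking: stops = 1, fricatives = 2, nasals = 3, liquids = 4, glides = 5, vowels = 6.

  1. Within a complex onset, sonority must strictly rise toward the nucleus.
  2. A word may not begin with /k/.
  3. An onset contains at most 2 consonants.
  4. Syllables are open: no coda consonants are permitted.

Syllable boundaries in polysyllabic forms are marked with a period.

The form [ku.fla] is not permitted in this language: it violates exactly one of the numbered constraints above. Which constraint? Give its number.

[ku.fla]: word begins with /k/.
This is a violation of constraint 2: "A word may not begin with /k/."
The remaining constraints (1, 3, 4) are satisfied.

2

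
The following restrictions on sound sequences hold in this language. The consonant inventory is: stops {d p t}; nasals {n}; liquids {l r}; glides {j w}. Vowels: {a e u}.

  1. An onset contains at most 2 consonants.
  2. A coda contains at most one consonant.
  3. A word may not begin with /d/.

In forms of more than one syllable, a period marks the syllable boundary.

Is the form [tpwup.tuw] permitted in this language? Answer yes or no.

[tpwup.tuw] — violates constraint 1: syllable 1 onset /tpw/ has 3 consonants (> 2) → not permitted

no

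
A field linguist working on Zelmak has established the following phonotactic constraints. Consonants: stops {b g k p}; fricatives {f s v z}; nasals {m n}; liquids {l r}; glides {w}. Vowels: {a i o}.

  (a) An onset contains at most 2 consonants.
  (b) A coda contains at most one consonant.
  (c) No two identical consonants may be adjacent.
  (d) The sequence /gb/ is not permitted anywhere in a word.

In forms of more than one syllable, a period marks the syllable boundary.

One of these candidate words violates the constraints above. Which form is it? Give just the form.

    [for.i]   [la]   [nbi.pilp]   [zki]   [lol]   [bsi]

[nbi.pilp]

[for.i] — σ1 onset /f/, coda /r/ ok; σ2 onset /∅/, coda /∅/ ok → phonotactically legal
[la] — σ1 onset /l/, coda /∅/ ok → phonotactically legal
[nbi.pilp] — violates constraint (b): syllable 2 coda /lp/ has 2 consonants (> 1) → phonotactically illegal
[zki] — σ1 onset /zk/ (2C), coda /∅/ ok → phonotactically legal
[lol] — σ1 onset /l/, coda /l/ ok → phonotactically legal
[bsi] — σ1 onset /bs/ (2C), coda /∅/ ok → phonotactically legal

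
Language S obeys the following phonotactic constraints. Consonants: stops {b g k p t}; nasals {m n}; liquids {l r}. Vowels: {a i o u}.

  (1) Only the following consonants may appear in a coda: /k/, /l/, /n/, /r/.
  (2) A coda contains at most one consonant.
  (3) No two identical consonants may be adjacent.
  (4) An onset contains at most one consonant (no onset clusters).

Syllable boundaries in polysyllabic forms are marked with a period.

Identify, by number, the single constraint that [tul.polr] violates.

2

[tul.polr]: syllable 2 coda /lr/ has 2 consonants (> 1).
This is a violation of constraint 2: "A coda contains at most one consonant."
The remaining constraints (1, 3, 4) are satisfied.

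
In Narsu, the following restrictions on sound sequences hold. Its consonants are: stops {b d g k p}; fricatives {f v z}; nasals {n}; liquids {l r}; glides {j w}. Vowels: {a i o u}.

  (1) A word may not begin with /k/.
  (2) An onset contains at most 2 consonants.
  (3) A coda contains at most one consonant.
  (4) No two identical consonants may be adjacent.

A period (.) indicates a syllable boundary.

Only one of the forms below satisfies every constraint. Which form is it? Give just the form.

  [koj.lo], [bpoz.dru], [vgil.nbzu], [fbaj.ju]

[bpoz.dru]

[koj.lo] — violates constraint 1: word begins with /k/ → not permitted
[bpoz.dru] — σ1 onset /bp/ (2C), coda /z/ ok; σ2 onset /dr/ (2C), coda /∅/ ok → permitted
[vgil.nbzu] — violates constraint 2: syllable 2 onset /nbz/ has 3 consonants (> 2) → not permitted
[fbaj.ju] — violates constraint 4: adjacent identical consonants /jj/ → not permitted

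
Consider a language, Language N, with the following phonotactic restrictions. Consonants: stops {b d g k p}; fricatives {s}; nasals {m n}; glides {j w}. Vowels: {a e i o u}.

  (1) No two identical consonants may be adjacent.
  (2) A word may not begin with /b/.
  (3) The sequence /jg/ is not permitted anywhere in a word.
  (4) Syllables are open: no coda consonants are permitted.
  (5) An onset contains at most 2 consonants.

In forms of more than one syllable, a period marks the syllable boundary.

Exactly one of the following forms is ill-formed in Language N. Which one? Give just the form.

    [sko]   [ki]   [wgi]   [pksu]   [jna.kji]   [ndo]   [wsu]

[sko] — σ1 onset /sk/ (2C), coda /∅/ ok → well-formed
[ki] — σ1 onset /k/, coda /∅/ ok → well-formed
[wgi] — σ1 onset /wg/ (2C), coda /∅/ ok → well-formed
[pksu] — violates constraint 5: syllable 1 onset /pks/ has 3 consonants (> 2) → ill-formed
[jna.kji] — σ1 onset /jn/ (2C), coda /∅/ ok; σ2 onset /kj/ (2C), coda /∅/ ok → well-formed
[ndo] — σ1 onset /nd/ (2C), coda /∅/ ok → well-formed
[wsu] — σ1 onset /ws/ (2C), coda /∅/ ok → well-formed

[pksu]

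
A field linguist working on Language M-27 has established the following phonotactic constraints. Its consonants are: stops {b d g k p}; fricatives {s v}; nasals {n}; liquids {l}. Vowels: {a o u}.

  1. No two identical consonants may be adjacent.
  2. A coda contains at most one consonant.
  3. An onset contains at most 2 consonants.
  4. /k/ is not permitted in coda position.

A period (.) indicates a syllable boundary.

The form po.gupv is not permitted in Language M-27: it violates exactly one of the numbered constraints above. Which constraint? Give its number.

po.gupv: syllable 2 coda /pv/ has 2 consonants (> 1).
This is a violation of constraint 2: "A coda contains at most one consonant."
The remaining constraints (1, 3, 4) are satisfied.

2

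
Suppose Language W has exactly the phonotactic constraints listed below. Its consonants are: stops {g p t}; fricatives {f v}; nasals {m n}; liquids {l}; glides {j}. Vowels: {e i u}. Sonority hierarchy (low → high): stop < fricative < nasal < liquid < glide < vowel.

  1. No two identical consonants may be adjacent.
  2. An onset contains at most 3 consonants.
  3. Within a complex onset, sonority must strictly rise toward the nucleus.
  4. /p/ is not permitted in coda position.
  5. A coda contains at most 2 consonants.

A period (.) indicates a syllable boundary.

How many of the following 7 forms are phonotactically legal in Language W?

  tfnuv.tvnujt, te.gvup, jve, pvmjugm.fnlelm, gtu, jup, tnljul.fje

tfnuv.tvnujt — σ1 onset /tfn/ (1→2→3 rises), coda /v/ ok; σ2 onset /tvn/ (1→2→3 rises), coda /jt/ (2C) ok → phonotactically legal
te.gvup — violates constraint 4: syllable 2 coda contains /p/ → phonotactically illegal
jve — violates constraint 3: syllable 1 onset /jv/: /j/ (glide, 5) → /v/ (fricative, 2) does not rise → phonotactically illegal
pvmjugm.fnlelm — violates constraint 2: syllable 1 onset /pvmj/ has 4 consonants (> 3) → phonotactically illegal
gtu — violates constraint 3: syllable 1 onset /gt/: /g/ (stop, 1) → /t/ (stop, 1) does not rise → phonotactically illegal
jup — violates constraint 4: syllable 1 coda contains /p/ → phonotactically illegal
tnljul.fje — violates constraint 2: syllable 1 onset /tnlj/ has 4 consonants (> 3) → phonotactically illegal
Phonotactically legal: tfnuv.tvnujt → 1.

1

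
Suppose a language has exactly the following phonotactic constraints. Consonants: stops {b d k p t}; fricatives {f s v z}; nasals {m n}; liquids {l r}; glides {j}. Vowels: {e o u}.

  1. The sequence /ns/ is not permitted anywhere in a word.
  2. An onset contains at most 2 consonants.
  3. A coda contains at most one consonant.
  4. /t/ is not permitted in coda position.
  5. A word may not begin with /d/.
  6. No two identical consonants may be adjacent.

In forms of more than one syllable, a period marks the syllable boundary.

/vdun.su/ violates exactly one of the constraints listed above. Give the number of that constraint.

/vdun.su/: contains banned sequence /ns/.
This is a violation of constraint 1: "The sequence /ns/ is not permitted anywhere in a word."
The remaining constraints (2, 3, 4, 5, 6) are satisfied.

1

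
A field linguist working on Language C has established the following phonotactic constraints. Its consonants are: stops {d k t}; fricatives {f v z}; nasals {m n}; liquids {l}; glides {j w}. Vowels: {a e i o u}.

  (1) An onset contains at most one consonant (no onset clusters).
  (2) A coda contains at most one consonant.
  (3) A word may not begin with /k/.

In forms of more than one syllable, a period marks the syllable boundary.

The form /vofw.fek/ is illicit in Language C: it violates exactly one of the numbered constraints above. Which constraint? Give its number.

2

/vofw.fek/: syllable 1 coda /fw/ has 2 consonants (> 1).
This is a violation of constraint 2: "A coda contains at most one consonant."
The remaining constraints (1, 3) are satisfied.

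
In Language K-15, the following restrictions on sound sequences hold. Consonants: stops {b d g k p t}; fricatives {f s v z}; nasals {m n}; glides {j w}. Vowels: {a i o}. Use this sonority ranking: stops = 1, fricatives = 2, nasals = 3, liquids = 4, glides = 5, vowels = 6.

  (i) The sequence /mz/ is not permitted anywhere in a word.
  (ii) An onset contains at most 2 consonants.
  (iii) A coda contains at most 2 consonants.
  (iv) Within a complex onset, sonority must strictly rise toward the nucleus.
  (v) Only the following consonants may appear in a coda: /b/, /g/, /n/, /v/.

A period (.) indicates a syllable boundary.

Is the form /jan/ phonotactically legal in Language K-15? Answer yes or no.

/jan/ — σ1 onset /j/, coda /n/ ok → phonotactically legal

yes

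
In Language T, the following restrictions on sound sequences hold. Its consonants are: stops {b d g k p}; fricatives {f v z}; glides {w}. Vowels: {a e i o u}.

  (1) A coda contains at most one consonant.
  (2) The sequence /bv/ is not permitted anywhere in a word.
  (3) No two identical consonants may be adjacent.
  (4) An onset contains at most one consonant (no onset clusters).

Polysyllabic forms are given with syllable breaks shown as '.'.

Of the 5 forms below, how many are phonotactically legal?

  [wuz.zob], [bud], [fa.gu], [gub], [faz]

[wuz.zob] — violates constraint 3: adjacent identical consonants /zz/ → phonotactically illegal
[bud] — σ1 onset /b/, coda /d/ ok → phonotactically legal
[fa.gu] — σ1 onset /f/, coda /∅/ ok; σ2 onset /g/, coda /∅/ ok → phonotactically legal
[gub] — σ1 onset /g/, coda /b/ ok → phonotactically legal
[faz] — σ1 onset /f/, coda /z/ ok → phonotactically legal
Phonotactically legal: [bud], [fa.gu], [gub], [faz] → 4.

4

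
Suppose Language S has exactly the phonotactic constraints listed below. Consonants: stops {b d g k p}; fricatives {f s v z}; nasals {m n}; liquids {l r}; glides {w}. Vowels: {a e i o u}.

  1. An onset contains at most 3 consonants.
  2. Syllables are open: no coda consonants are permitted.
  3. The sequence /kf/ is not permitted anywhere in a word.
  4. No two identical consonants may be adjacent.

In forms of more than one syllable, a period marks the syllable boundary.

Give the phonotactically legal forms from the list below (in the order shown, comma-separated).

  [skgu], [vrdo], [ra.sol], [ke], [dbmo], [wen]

[skgu], [vrdo], [ke], [dbmo]

[skgu] — σ1 onset /skg/ (3C), coda /∅/ ok → phonotactically legal
[vrdo] — σ1 onset /vrd/ (3C), coda /∅/ ok → phonotactically legal
[ra.sol] — violates constraint 2: syllable 2 coda /l/ has 1 consonant (> 0) → phonotactically illegal
[ke] — σ1 onset /k/, coda /∅/ ok → phonotactically legal
[dbmo] — σ1 onset /dbm/ (3C), coda /∅/ ok → phonotactically legal
[wen] — violates constraint 2: syllable 1 coda /n/ has 1 consonant (> 0) → phonotactically illegal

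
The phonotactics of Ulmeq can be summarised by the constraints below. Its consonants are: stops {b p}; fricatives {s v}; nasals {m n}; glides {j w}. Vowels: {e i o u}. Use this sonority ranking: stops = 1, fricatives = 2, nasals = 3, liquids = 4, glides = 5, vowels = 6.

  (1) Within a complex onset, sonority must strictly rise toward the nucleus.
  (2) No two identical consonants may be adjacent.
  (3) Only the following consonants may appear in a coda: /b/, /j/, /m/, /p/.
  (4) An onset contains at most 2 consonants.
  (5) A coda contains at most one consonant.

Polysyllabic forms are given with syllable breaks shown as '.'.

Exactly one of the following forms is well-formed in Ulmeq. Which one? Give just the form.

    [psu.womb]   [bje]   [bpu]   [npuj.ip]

[psu.womb] — violates constraint 5: syllable 2 coda /mb/ has 2 consonants (> 1) → ill-formed
[bje] — σ1 onset /bj/ (1→5 rises), coda /∅/ ok → well-formed
[bpu] — violates constraint 1: syllable 1 onset /bp/: /b/ (stop, 1) → /p/ (stop, 1) does not rise → ill-formed
[npuj.ip] — violates constraint 1: syllable 1 onset /np/: /n/ (nasal, 3) → /p/ (stop, 1) does not rise → ill-formed

[bje]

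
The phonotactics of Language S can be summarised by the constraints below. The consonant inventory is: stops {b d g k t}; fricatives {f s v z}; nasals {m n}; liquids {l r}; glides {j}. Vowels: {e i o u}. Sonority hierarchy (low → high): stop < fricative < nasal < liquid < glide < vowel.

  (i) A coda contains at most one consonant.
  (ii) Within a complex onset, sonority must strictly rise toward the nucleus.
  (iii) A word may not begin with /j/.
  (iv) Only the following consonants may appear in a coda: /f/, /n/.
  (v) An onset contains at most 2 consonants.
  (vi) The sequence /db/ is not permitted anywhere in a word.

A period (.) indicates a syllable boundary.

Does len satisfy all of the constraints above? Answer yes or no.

len — σ1 onset /l/, coda /n/ ok → well-formed

yes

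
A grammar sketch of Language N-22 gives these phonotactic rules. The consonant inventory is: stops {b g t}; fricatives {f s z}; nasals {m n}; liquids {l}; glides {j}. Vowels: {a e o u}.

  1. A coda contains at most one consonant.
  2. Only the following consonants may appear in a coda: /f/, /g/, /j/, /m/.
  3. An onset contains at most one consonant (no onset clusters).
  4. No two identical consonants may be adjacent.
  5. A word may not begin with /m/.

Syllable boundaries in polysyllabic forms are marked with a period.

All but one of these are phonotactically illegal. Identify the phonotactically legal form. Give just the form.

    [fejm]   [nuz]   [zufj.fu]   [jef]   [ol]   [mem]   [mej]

[fejm] — violates constraint 1: syllable 1 coda /jm/ has 2 consonants (> 1) → phonotactically illegal
[nuz] — violates constraint 2: syllable 1 coda contains /z/, which is not a licensed coda consonant → phonotactically illegal
[zufj.fu] — violates constraint 1: syllable 1 coda /fj/ has 2 consonants (> 1) → phonotactically illegal
[jef] — σ1 onset /j/, coda /f/ ok → phonotactically legal
[ol] — violates constraint 2: syllable 1 coda contains /l/, which is not a licensed coda consonant → phonotactically illegal
[mem] — violates constraint 5: word begins with /m/ → phonotactically illegal
[mej] — violates constraint 5: word begins with /m/ → phonotactically illegal

[jef]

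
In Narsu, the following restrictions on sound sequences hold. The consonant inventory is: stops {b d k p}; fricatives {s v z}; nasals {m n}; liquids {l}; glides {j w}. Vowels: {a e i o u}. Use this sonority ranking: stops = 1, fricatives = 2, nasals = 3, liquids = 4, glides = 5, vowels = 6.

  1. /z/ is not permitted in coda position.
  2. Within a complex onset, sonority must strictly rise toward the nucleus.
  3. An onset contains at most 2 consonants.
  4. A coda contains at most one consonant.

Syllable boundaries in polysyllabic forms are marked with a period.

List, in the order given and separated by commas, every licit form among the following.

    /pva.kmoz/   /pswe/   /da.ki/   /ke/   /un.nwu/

/da.ki/, /ke/, /un.nwu/

/pva.kmoz/ — violates constraint 1: syllable 2 coda contains /z/ → illicit
/pswe/ — violates constraint 3: syllable 1 onset /psw/ has 3 consonants (> 2) → illicit
/da.ki/ — σ1 onset /d/, coda /∅/ ok; σ2 onset /k/, coda /∅/ ok → licit
/ke/ — σ1 onset /k/, coda /∅/ ok → licit
/un.nwu/ — σ1 onset /∅/, coda /n/ ok; σ2 onset /nw/ (3→5 rises), coda /∅/ ok → licit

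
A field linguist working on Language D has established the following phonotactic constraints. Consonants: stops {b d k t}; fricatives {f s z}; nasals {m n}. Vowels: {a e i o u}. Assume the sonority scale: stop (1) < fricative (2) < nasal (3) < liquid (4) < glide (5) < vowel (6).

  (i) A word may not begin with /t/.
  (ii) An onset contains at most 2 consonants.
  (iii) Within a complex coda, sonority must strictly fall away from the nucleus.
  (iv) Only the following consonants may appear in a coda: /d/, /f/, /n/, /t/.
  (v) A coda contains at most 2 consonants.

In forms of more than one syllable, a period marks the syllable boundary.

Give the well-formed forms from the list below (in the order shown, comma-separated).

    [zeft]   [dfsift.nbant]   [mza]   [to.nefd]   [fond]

[zeft] — σ1 onset /z/, coda /ft/ (2→1 falls) ok → well-formed
[dfsift.nbant] — violates constraint (ii): syllable 1 onset /dfs/ has 3 consonants (> 2) → ill-formed
[mza] — σ1 onset /mz/ (2C), coda /∅/ ok → well-formed
[to.nefd] — violates constraint (i): word begins with /t/ → ill-formed
[fond] — σ1 onset /f/, coda /nd/ (3→1 falls) ok → well-formed

[zeft], [mza], [fond]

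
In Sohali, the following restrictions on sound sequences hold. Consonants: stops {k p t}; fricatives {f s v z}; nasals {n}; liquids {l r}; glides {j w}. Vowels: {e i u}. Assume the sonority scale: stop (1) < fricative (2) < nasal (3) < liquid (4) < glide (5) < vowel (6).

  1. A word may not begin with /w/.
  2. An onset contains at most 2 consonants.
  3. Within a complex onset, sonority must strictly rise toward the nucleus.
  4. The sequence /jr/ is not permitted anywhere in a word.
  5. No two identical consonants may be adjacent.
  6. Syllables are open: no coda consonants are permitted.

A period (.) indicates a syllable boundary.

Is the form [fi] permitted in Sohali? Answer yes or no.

yes

[fi] — σ1 onset /f/, coda /∅/ ok → permitted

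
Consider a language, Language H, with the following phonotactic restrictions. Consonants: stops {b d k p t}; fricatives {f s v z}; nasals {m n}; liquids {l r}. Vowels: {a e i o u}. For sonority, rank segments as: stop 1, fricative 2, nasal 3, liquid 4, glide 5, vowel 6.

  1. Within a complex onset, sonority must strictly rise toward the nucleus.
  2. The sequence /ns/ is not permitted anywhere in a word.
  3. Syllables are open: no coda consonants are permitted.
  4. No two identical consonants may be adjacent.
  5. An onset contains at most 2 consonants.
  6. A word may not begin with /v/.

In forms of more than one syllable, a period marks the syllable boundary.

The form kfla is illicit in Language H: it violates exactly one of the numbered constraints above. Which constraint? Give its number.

kfla: syllable 1 onset /kfl/ has 3 consonants (> 2).
This is a violation of constraint 5: "An onset contains at most 2 consonants."
The remaining constraints (1, 2, 3, 4, 6) are satisfied.

5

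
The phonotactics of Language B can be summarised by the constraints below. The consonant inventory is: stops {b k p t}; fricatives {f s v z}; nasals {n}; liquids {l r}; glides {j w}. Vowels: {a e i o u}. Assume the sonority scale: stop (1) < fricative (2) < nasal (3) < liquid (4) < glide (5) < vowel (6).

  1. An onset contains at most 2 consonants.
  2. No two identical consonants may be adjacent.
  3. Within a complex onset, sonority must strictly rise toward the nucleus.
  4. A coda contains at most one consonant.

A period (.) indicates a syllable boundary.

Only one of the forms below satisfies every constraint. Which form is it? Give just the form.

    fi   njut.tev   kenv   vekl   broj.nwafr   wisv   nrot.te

fi

fi — σ1 onset /f/, coda /∅/ ok → licit
njut.tev — violates constraint 2: adjacent identical consonants /tt/ → illicit
kenv — violates constraint 4: syllable 1 coda /nv/ has 2 consonants (> 1) → illicit
vekl — violates constraint 4: syllable 1 coda /kl/ has 2 consonants (> 1) → illicit
broj.nwafr — violates constraint 4: syllable 2 coda /fr/ has 2 consonants (> 1) → illicit
wisv — violates constraint 4: syllable 1 coda /sv/ has 2 consonants (> 1) → illicit
nrot.te — violates constraint 2: adjacent identical consonants /tt/ → illicit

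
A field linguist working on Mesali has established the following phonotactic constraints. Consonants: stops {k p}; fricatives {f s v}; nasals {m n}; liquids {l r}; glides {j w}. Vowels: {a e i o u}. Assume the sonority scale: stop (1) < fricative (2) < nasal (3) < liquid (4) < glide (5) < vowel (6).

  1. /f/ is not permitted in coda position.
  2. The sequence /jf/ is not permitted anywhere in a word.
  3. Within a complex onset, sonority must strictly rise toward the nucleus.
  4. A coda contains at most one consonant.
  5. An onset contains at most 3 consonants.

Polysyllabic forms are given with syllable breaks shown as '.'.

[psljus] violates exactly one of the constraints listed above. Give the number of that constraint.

[psljus]: syllable 1 onset /pslj/ has 4 consonants (> 3).
This is a violation of constraint 5: "An onset contains at most 3 consonants."
The remaining constraints (1, 2, 3, 4) are satisfied.

5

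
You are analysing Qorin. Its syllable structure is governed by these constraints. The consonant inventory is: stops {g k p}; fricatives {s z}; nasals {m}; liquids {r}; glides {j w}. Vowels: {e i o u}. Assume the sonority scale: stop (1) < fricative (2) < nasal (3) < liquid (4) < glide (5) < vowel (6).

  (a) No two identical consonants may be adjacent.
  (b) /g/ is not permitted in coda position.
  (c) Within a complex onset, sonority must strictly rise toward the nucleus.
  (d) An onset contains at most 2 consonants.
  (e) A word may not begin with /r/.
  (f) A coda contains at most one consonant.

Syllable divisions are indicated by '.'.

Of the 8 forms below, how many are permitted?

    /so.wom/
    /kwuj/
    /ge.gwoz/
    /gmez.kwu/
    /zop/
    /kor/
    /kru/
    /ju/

8

/so.wom/ — σ1 onset /s/, coda /∅/ ok; σ2 onset /w/, coda /m/ ok → permitted
/kwuj/ — σ1 onset /kw/ (1→5 rises), coda /j/ ok → permitted
/ge.gwoz/ — σ1 onset /g/, coda /∅/ ok; σ2 onset /gw/ (1→5 rises), coda /z/ ok → permitted
/gmez.kwu/ — σ1 onset /gm/ (1→3 rises), coda /z/ ok; σ2 onset /kw/ (1→5 rises), coda /∅/ ok → permitted
/zop/ — σ1 onset /z/, coda /p/ ok → permitted
/kor/ — σ1 onset /k/, coda /r/ ok → permitted
/kru/ — σ1 onset /kr/ (1→4 rises), coda /∅/ ok → permitted
/ju/ — σ1 onset /j/, coda /∅/ ok → permitted
Permitted: /so.wom/, /kwuj/, /ge.gwoz/, /gmez.kwu/, /zop/, /kor/, /kru/, /ju/ → 8.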